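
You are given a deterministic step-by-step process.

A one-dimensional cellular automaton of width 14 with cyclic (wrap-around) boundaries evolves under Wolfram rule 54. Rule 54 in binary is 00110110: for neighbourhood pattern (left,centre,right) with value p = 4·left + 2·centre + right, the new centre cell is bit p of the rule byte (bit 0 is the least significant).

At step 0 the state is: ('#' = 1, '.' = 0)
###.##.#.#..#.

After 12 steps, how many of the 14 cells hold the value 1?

5

t=0: ###.##.#.#..#.
t=1: ...#..########
t=2: #.####........
t=3: ##....#......#
t=4: ..#..###....#.
t=5: .####...#..###
t=6: #....#.####...
t=7: ##..###....#.#
t=8: ..##...#..###.
t=9: .#..#.####...#
t=10: ######....#.##
t=11: ......#..###..
t=12: .....####...#.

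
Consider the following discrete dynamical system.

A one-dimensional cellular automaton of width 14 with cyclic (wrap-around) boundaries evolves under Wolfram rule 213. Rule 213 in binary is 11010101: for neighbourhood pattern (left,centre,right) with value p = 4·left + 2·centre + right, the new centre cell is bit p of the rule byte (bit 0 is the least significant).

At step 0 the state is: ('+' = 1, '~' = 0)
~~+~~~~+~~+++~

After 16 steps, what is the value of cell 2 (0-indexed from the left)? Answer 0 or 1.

0) ~~+~~~~+~~+++~
1) +~++++~++~~+++
2) +~~+++~~++~~++
3) ++~~+++~~++~~+
4) +++~~+++~~++~~
5) ~+++~~+++~~++~
6) ~~+++~~+++~~++
7) +~~+++~~+++~~+
8) ++~~+++~~+++~~
9) ~++~~+++~~+++~
10) ~~++~~+++~~+++
11) +~~++~~+++~~++
12) ++~~++~~+++~~+
13) +++~~++~~+++~~
14) ~+++~~++~~+++~
15) ~~+++~~++~~+++
16) +~~+++~~++~~++

0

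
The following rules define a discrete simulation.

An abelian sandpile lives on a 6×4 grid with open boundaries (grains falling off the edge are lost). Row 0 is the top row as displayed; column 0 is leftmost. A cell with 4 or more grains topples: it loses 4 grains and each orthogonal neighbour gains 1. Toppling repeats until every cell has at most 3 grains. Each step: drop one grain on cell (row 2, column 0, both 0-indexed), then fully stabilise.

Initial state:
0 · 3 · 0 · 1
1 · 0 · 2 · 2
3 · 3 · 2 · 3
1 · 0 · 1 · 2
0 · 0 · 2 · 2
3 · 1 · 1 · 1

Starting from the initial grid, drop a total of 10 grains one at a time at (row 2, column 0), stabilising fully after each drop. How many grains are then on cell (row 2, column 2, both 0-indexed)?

gen 0: 0 · 3 · 0 · 1
1 · 0 · 2 · 2
3 · 3 · 2 · 3
1 · 0 · 1 · 2
0 · 0 · 2 · 2
3 · 1 · 1 · 1
gen 1: 0 · 3 · 0 · 1
2 · 1 · 2 · 2
1 · 0 · 3 · 3
2 · 1 · 1 · 2
0 · 0 · 2 · 2
3 · 1 · 1 · 1
gen 2: 0 · 3 · 0 · 1
2 · 1 · 2 · 2
2 · 0 · 3 · 3
2 · 1 · 1 · 2
0 · 0 · 2 · 2
3 · 1 · 1 · 1
gen 3: 0 · 3 · 0 · 1
2 · 1 · 2 · 2
3 · 0 · 3 · 3
2 · 1 · 1 · 2
0 · 0 · 2 · 2
3 · 1 · 1 · 1
gen 4: 0 · 3 · 0 · 1
3 · 1 · 2 · 2
0 · 1 · 3 · 3
3 · 1 · 1 · 2
0 · 0 · 2 · 2
3 · 1 · 1 · 1
gen 5: 0 · 3 · 0 · 1
3 · 1 · 2 · 2
1 · 1 · 3 · 3
3 · 1 · 1 · 2
0 · 0 · 2 · 2
3 · 1 · 1 · 1
gen 6: 0 · 3 · 0 · 1
3 · 1 · 2 · 2
2 · 1 · 3 · 3
3 · 1 · 1 · 2
0 · 0 · 2 · 2
3 · 1 · 1 · 1
gen 7: 0 · 3 · 0 · 1
3 · 1 · 2 · 2
3 · 1 · 3 · 3
3 · 1 · 1 · 2
0 · 0 · 2 · 2
3 · 1 · 1 · 1
gen 8: 1 · 3 · 0 · 1
0 · 2 · 2 · 2
2 · 2 · 3 · 3
0 · 2 · 1 · 2
1 · 0 · 2 · 2
3 · 1 · 1 · 1
gen 9: 1 · 3 · 0 · 1
0 · 2 · 2 · 2
3 · 2 · 3 · 3
0 · 2 · 1 · 2
1 · 0 · 2 · 2
3 · 1 · 1 · 1
gen 10: 1 · 3 · 0 · 1
1 · 2 · 2 · 2
0 · 3 · 3 · 3
1 · 2 · 1 · 2
1 · 0 · 2 · 2
3 · 1 · 1 · 1

3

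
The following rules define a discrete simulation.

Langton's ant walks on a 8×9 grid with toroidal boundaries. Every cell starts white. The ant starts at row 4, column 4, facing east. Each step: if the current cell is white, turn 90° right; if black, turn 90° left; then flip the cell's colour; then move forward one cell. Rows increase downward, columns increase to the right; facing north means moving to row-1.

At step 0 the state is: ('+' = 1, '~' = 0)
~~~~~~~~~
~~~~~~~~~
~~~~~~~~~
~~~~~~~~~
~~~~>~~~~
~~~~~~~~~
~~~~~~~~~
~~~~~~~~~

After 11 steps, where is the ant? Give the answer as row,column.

0) ~~~~~~~~~
~~~~~~~~~
~~~~~~~~~
~~~~~~~~~
~~~~>~~~~
~~~~~~~~~
~~~~~~~~~
~~~~~~~~~
1) ~~~~~~~~~
~~~~~~~~~
~~~~~~~~~
~~~~~~~~~
~~~~+~~~~
~~~~v~~~~
~~~~~~~~~
~~~~~~~~~
2) ~~~~~~~~~
~~~~~~~~~
~~~~~~~~~
~~~~~~~~~
~~~~+~~~~
~~~<+~~~~
~~~~~~~~~
~~~~~~~~~
3) ~~~~~~~~~
~~~~~~~~~
~~~~~~~~~
~~~~~~~~~
~~~^+~~~~
~~~++~~~~
~~~~~~~~~
~~~~~~~~~
4) ~~~~~~~~~
~~~~~~~~~
~~~~~~~~~
~~~~~~~~~
~~~+>~~~~
~~~++~~~~
~~~~~~~~~
~~~~~~~~~
5) ~~~~~~~~~
~~~~~~~~~
~~~~~~~~~
~~~~^~~~~
~~~+~~~~~
~~~++~~~~
~~~~~~~~~
~~~~~~~~~
6) ~~~~~~~~~
~~~~~~~~~
~~~~~~~~~
~~~~+>~~~
~~~+~~~~~
~~~++~~~~
~~~~~~~~~
~~~~~~~~~
7) ~~~~~~~~~
~~~~~~~~~
~~~~~~~~~
~~~~++~~~
~~~+~v~~~
~~~++~~~~
~~~~~~~~~
~~~~~~~~~
8) ~~~~~~~~~
~~~~~~~~~
~~~~~~~~~
~~~~++~~~
~~~+<+~~~
~~~++~~~~
~~~~~~~~~
~~~~~~~~~
9) ~~~~~~~~~
~~~~~~~~~
~~~~~~~~~
~~~~^+~~~
~~~+++~~~
~~~++~~~~
~~~~~~~~~
~~~~~~~~~
10) ~~~~~~~~~
~~~~~~~~~
~~~~~~~~~
~~~<~+~~~
~~~+++~~~
~~~++~~~~
~~~~~~~~~
~~~~~~~~~
11) ~~~~~~~~~
~~~~~~~~~
~~~^~~~~~
~~~+~+~~~
~~~+++~~~
~~~++~~~~
~~~~~~~~~
~~~~~~~~~

2,3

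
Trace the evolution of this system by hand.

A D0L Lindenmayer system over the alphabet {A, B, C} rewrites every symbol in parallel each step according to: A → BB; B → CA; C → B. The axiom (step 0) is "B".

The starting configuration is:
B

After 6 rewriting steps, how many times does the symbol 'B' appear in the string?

27

step 0: B
step 1: CA
step 2: BBB
step 3: CACACA
step 4: BBBBBBBBB
step 5: CACACACACACACACACA
step 6: BBBBBBBBBBBBBBBBBBBBBBBBBBB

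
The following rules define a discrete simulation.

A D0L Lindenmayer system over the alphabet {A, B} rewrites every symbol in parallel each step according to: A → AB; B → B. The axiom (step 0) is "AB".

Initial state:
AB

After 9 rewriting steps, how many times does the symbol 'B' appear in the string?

10

step 0: AB
step 1: ABB
step 2: ABBB
step 3: ABBBB
step 4: ABBBBB
step 5: ABBBBBB
step 6: ABBBBBBB
step 7: ABBBBBBBB
step 8: ABBBBBBBBB
step 9: ABBBBBBBBBB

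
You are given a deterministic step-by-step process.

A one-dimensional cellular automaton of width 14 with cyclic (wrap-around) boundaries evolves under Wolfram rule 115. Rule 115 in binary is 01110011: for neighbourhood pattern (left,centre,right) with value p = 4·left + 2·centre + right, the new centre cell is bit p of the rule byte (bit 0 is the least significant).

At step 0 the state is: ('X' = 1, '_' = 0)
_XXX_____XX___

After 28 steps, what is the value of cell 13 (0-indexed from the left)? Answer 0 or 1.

0

k=0  _XXX_____XX___
k=1  X__XXXXXX_XXXX
k=2  XXX_____XX____
k=3  __XXXXXX_XXXXX
k=4  XX_____XX____X
k=5  _XXXXXX_XXXXX_
k=6  X_____XX____XX
k=7  XXXXXX_XXXXX__
k=8  _____XX____XXX
k=9  XXXXX_XXXXX__X
k=10  ____XX____XXX_
k=11  XXXX_XXXXX__XX
k=12  ___XX____XXX__
k=13  XXX_XXXXX__XXX
k=14  __XX____XXX___
k=15  XX_XXXXX__XXXX
k=16  _XX____XXX____
k=17  X_XXXXX__XXXXX
k=18  XX____XXX_____
k=19  _XXXXX__XXXXXX
k=20  X____XXX_____X
k=21  XXXXX__XXXXXX_
k=22  ____XXX_____XX
k=23  XXXX__XXXXXX_X
k=24  ___XXX_____XX_
k=25  XXX__XXXXXX_XX
k=26  __XXX_____XX__
k=27  XX__XXXXXX_XXX
k=28  _XXX_____XX___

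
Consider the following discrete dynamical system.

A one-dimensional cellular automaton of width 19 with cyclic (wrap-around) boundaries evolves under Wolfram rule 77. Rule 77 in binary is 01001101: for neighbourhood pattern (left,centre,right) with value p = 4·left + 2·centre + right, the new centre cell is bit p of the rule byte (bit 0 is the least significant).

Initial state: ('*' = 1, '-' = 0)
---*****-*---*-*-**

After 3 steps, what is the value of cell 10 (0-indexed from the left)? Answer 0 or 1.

0

step 0: ---*****-*---*-*-**
step 1: -*-*---*-*-*-*-*-**
step 2: -*-*-*-*-*-*-*-*-**
step 3: -*-*-*-*-*-*-*-*-**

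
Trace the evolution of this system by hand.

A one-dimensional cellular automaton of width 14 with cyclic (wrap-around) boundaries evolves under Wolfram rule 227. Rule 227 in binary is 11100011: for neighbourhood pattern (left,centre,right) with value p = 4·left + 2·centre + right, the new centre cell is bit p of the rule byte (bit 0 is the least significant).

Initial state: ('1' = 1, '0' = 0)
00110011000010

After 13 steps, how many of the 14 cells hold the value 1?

8

[0] 00110011000010
[1] 11010101011100
[2] 01101010101101
[3] 10110101010110
[4] 01011010101011
[5] 10101101010101
[6] 11010110101010
[7] 01101011010101
[8] 10110101101010
[9] 01011010110101
[10] 10101101011010
[11] 01010110101101
[12] 10101011010110
[13] 01010101101011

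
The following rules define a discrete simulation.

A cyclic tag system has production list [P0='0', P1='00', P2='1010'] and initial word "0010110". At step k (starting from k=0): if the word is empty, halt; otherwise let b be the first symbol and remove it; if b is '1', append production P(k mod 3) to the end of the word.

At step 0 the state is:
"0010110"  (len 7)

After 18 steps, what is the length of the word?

step 0: "0010110"  (len 7)
step 1: "010110"  (len 6)
step 2: "10110"  (len 5)
step 3: "01101010"  (len 8)
step 4: "1101010"  (len 7)
step 5: "10101000"  (len 8)
step 6: "01010001010"  (len 11)
step 7: "1010001010"  (len 10)
step 8: "01000101000"  (len 11)
step 9: "1000101000"  (len 10)
step 10: "0001010000"  (len 10)
step 11: "001010000"  (len 9)
step 12: "01010000"  (len 8)
step 13: "1010000"  (len 7)
step 14: "01000000"  (len 8)
step 15: "1000000"  (len 7)
step 16: "0000000"  (len 7)
step 17: "000000"  (len 6)
step 18: "00000"  (len 5)

5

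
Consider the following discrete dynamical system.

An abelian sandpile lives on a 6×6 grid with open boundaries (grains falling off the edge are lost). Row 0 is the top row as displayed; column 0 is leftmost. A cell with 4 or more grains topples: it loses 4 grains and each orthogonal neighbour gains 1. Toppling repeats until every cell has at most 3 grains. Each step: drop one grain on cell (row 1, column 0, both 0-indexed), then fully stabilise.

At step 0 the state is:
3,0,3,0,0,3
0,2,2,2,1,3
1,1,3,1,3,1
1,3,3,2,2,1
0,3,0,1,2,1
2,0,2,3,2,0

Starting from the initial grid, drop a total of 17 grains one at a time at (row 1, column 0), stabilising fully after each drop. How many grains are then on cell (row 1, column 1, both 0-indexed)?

[0] 3,0,3,0,0,3
0,2,2,2,1,3
1,1,3,1,3,1
1,3,3,2,2,1
0,3,0,1,2,1
2,0,2,3,2,0
[1] 3,0,3,0,0,3
1,2,2,2,1,3
1,1,3,1,3,1
1,3,3,2,2,1
0,3,0,1,2,1
2,0,2,3,2,0
[2] 3,0,3,0,0,3
2,2,2,2,1,3
1,1,3,1,3,1
1,3,3,2,2,1
0,3,0,1,2,1
2,0,2,3,2,0
[3] 3,0,3,0,0,3
3,2,2,2,1,3
1,1,3,1,3,1
1,3,3,2,2,1
0,3,0,1,2,1
2,0,2,3,2,0
[4] 0,1,3,0,0,3
1,3,2,2,1,3
2,1,3,1,3,1
1,3,3,2,2,1
0,3,0,1,2,1
2,0,2,3,2,0
[5] 0,1,3,0,0,3
2,3,2,2,1,3
2,1,3,1,3,1
1,3,3,2,2,1
0,3,0,1,2,1
2,0,2,3,2,0
[6] 0,1,3,0,0,3
3,3,2,2,1,3
2,1,3,1,3,1
1,3,3,2,2,1
0,3,0,1,2,1
2,0,2,3,2,0
[7] 1,2,3,0,0,3
1,0,3,2,1,3
3,2,3,1,3,1
1,3,3,2,2,1
0,3,0,1,2,1
2,0,2,3,2,0
[8] 1,2,3,0,0,3
2,0,3,2,1,3
3,2,3,1,3,1
1,3,3,2,2,1
0,3,0,1,2,1
2,0,2,3,2,0
[9] 1,2,3,0,0,3
3,0,3,2,1,3
3,2,3,1,3,1
1,3,3,2,2,1
0,3,0,1,2,1
2,0,2,3,2,0
[10] 2,2,3,0,0,3
1,1,3,2,1,3
0,3,3,1,3,1
2,3,3,2,2,1
0,3,0,1,2,1
2,0,2,3,2,0
[11] 2,2,3,0,0,3
2,1,3,2,1,3
0,3,3,1,3,1
2,3,3,2,2,1
0,3,0,1,2,1
2,0,2,3,2,0
[12] 2,2,3,0,0,3
3,1,3,2,1,3
0,3,3,1,3,1
2,3,3,2,2,1
0,3,0,1,2,1
2,0,2,3,2,0
[13] 3,2,3,0,0,3
0,2,3,2,1,3
1,3,3,1,3,1
2,3,3,2,2,1
0,3,0,1,2,1
2,0,2,3,2,0
[14] 3,2,3,0,0,3
1,2,3,2,1,3
1,3,3,1,3,1
2,3,3,2,2,1
0,3,0,1,2,1
2,0,2,3,2,0
[15] 3,2,3,0,0,3
2,2,3,2,1,3
1,3,3,1,3,1
2,3,3,2,2,1
0,3,0,1,2,1
2,0,2,3,2,0
[16] 3,2,3,0,0,3
3,2,3,2,1,3
1,3,3,1,3,1
2,3,3,2,2,1
0,3,0,1,2,1
2,0,2,3,2,0
[17] 0,3,3,0,0,3
1,3,3,2,1,3
2,3,3,1,3,1
2,3,3,2,2,1
0,3,0,1,2,1
2,0,2,3,2,0

3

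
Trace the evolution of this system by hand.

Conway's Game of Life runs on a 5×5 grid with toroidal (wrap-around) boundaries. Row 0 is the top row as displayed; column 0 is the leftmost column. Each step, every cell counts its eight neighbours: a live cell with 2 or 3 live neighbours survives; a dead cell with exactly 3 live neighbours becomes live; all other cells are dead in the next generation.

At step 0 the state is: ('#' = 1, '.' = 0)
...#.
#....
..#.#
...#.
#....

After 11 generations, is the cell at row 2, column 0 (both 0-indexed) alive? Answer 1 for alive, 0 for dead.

0) ...#.
#....
..#.#
...#.
#....
1) ....#
...##
...##
...##
....#
2) #...#
#....
#.#..
#....
#...#
3) .#...
#....
#...#
#....
.#...
4) ##...
##..#
##..#
##..#
##...
5) ..#..
..#..
..##.
..#..
..#..
6) .###.
.##..
.###.
.##..
.###.
7) #....
#....
#..#.
#....
#....
8) ##..#
##...
##...
##...
##..#
9) ..#..
..#..
..#.#
..#..
..#..
10) .###.
.##..
.##..
.##..
.###.
11) #....
#....
#..#.
#....
#....

1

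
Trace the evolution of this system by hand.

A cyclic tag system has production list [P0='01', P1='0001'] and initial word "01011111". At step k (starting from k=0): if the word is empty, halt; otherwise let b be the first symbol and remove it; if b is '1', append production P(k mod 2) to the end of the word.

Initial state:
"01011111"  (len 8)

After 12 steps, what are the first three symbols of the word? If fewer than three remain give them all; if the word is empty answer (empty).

k=0  "01011111"  (len 8)
k=1  "1011111"  (len 7)
k=2  "0111110001"  (len 10)
k=3  "111110001"  (len 9)
k=4  "111100010001"  (len 12)
k=5  "1110001000101"  (len 13)
k=6  "1100010001010001"  (len 16)
k=7  "10001000101000101"  (len 17)
k=8  "00010001010001010001"  (len 20)
k=9  "0010001010001010001"  (len 19)
k=10  "010001010001010001"  (len 18)
k=11  "10001010001010001"  (len 17)
k=12  "00010100010100010001"  (len 20)

000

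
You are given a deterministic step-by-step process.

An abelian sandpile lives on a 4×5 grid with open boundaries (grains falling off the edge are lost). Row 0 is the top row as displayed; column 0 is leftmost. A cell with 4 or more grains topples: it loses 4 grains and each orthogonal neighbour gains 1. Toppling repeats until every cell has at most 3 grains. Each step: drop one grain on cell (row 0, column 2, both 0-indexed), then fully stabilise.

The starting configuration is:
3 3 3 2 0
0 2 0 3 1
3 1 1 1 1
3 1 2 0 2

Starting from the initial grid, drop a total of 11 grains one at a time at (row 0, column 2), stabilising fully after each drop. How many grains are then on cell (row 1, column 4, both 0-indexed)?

2

[0] 3 3 3 2 0
0 2 0 3 1
3 1 1 1 1
3 1 2 0 2
[1] 0 1 1 3 0
1 3 1 3 1
3 1 1 1 1
3 1 2 0 2
[2] 0 1 2 3 0
1 3 1 3 1
3 1 1 1 1
3 1 2 0 2
[3] 0 1 3 3 0
1 3 1 3 1
3 1 1 1 1
3 1 2 0 2
[4] 0 2 1 1 1
1 3 3 0 2
3 1 1 2 1
3 1 2 0 2
[5] 0 2 2 1 1
1 3 3 0 2
3 1 1 2 1
3 1 2 0 2
[6] 0 2 3 1 1
1 3 3 0 2
3 1 1 2 1
3 1 2 0 2
[7] 1 0 2 2 1
2 1 1 1 2
3 2 2 2 1
3 1 2 0 2
[8] 1 0 3 2 1
2 1 1 1 2
3 2 2 2 1
3 1 2 0 2
[9] 1 1 0 3 1
2 1 2 1 2
3 2 2 2 1
3 1 2 0 2
[10] 1 1 1 3 1
2 1 2 1 2
3 2 2 2 1
3 1 2 0 2
[11] 1 1 2 3 1
2 1 2 1 2
3 2 2 2 1
3 1 2 0 2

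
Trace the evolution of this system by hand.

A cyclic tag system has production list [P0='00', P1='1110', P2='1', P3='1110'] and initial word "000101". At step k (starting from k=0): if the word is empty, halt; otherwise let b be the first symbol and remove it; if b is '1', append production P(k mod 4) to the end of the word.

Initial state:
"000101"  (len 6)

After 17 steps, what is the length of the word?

18

0) "000101"  (len 6)
1) "00101"  (len 5)
2) "0101"  (len 4)
3) "101"  (len 3)
4) "011110"  (len 6)
5) "11110"  (len 5)
6) "11101110"  (len 8)
7) "11011101"  (len 8)
8) "10111011110"  (len 11)
9) "011101111000"  (len 12)
10) "11101111000"  (len 11)
11) "11011110001"  (len 11)
12) "10111100011110"  (len 14)
13) "011110001111000"  (len 15)
14) "11110001111000"  (len 14)
15) "11100011110001"  (len 14)
16) "11000111100011110"  (len 17)
17) "100011110001111000"  (len 18)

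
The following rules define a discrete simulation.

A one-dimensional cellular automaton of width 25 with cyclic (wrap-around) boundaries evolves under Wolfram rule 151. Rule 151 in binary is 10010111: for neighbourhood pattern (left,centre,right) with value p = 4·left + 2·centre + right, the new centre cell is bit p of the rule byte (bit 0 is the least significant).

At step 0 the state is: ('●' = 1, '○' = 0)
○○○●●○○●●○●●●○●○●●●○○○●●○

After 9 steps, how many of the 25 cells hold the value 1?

k=0  ○○○●●○○●●○●●●○●○●●●○○○●●○
k=1  ●●●○○●●○○○○●○○●○○●○●●●○○●
k=2  ●●○●●○○●●●●●●●●●●●○○●○●●○
k=3  ○○○○○●●○●●●●●●●●●○●●●○○○○
k=4  ●●●●●○○○○●●●●●●●○○○●○●●●●
k=5  ●●●●○●●●●○●●●●●○●●●●○○●●●
k=6  ●●●○○○●●○○○●●●○○○●●○●●○●●
k=7  ●●○●●●○○●●●○●○●●●○○○○○○○●
k=8  ●○○○●○●●○●○○●○○●○●●●●●●●○
k=9  ●●●●●○○○○●●●●●●●○○●●●●●○○

17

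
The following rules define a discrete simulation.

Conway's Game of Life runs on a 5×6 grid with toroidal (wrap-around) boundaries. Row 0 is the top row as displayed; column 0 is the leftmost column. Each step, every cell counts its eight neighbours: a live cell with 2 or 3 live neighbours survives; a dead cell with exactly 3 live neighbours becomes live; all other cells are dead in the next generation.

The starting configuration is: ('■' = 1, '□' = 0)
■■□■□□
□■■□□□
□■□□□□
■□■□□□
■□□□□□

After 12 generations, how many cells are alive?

8

0) ■■□■□□
□■■□□□
□■□□□□
■□■□□□
■□□□□□
1) ■□□□□□
□□□□□□
■□□□□□
■□□□□□
■□■□□■
2) ■■□□□■
□□□□□□
□□□□□□
■□□□□□
■□□□□■
3) □■□□□■
■□□□□□
□□□□□□
■□□□□■
□□□□□□
4) ■□□□□□
■□□□□□
■□□□□■
□□□□□□
□□□□□■
5) ■□□□□■
■■□□□□
■□□□□■
■□□□□■
□□□□□□
6) ■■□□□■
□■□□□□
□□□□□□
■□□□□■
□□□□□□
7) ■■□□□□
□■□□□□
■□□□□□
□□□□□□
□■□□□□
8) ■■■□□□
□■□□□□
□□□□□□
□□□□□□
■■□□□□
9) □□■□□□
■■■□□□
□□□□□□
□□□□□□
■□■□□□
10) ■□■■□□
□■■□□□
□■□□□□
□□□□□□
□■□□□□
11) ■□□■□□
■□□■□□
□■■□□□
□□□□□□
□■■□□□
12) ■□□■□□
■□□■□□
□■■□□□
□□□□□□
□■■□□□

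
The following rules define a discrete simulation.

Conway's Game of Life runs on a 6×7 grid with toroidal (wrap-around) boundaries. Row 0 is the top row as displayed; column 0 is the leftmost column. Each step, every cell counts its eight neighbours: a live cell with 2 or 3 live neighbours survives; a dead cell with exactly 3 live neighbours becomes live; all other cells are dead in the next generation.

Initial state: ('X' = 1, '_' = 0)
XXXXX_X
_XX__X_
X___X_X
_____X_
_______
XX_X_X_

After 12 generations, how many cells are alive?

4

t=0: XXXXX_X
_XX__X_
X___X_X
_____X_
_______
XX_X_X_
t=1: _______
_______
XX__X_X
_____XX
____X_X
___X_X_
t=2: _______
X______
X_____X
____X__
____X_X
____XX_
t=3: _______
X_____X
X_____X
X_____X
___XX__
____XX_
t=4: _____XX
X_____X
_X___X_
X____XX
___XX_X
___XXX_
t=5: X______
X______
_X___X_
X______
X__X___
___X___
t=6: _______
XX____X
XX____X
XX____X
_______
_______
t=7: X______
_X____X
__X__X_
_X____X
X______
_______
t=8: X______
XX____X
_XX__XX
XX____X
X______
_______
t=9: XX____X
__X__X_
__X__X_
__X__X_
XX____X
_______
t=10: XX____X
X_X__X_
_XXXXXX
X_X__X_
XX____X
_______
t=11: XX____X
_______
_______
_______
XX____X
_______
t=12: X______
X______
_______
X______
X______
_______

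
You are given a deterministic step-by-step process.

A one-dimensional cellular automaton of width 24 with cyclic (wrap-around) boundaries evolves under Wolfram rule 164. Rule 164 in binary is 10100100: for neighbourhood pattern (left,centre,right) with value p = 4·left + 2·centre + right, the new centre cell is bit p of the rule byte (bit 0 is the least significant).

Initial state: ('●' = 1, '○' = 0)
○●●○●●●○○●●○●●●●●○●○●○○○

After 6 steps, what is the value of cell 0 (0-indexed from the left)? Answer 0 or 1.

t=0: ○●●○●●●○○●●○●●●●●○●○●○○○
t=1: ○○○●○●○○○○○●○●●●○●●●●○○○
t=2: ○○○●●●○○○○○●●○●○●○●●○○○○
t=3: ○○○○●○○○○○○○○●●●●●○○○○○○
t=4: ○○○○●○○○○○○○○○●●●○○○○○○○
t=5: ○○○○●○○○○○○○○○○●○○○○○○○○
t=6: ○○○○●○○○○○○○○○○●○○○○○○○○

0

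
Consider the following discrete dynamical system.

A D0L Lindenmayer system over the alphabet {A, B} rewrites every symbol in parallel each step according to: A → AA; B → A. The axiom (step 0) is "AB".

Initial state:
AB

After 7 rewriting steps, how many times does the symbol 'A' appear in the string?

0) AB
1) AAA
2) AAAAAA
3) AAAAAAAAAAAA
4) AAAAAAAAAAAAAAAAAAAAAAAA
5) AAAAAAAAAAAAAAAAAAAAAAAAAAAAAAAAAAAAAAAAAAAAAAAA
6) AAAAAAAAAAAAAAAAAAAAAAAAAAAAAAAAAAAAAAAAAAAAAAAAAAAAAAAAAAAAAAAAAAAAAAAAAAAAAAAAAAAAAAAAAAAAAAAA
7) AAAAAAAAAAAAAAAAAAAAAAAAAAAAAAAAAAAAAAAAAAAAAAAAAAAAAAAAAA…AAAAAAAAAAAAAAAAAAAAAAAAAAAAAAAAAAAAAAAAAAAAAAAAAAAAAAAAAA  (len 192)

192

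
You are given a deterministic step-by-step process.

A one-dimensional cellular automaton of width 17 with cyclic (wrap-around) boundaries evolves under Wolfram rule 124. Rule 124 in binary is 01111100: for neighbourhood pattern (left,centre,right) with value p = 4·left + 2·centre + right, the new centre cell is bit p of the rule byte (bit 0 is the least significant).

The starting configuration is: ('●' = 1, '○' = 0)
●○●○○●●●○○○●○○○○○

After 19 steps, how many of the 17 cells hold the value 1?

[0] ●○●○○●●●○○○●○○○○○
[1] ●●●●○●○●●○○●●○○○○
[2] ●○○●●●●●●●○●●●○○○
[3] ●●○●○○○○○●●●○●●○○
[4] ●●●●●○○○○●○●●●●●○
[5] ●○○○●●○○○●●●○○○●●
[6] ●●○○●●●○○●○●●○○●○
[7] ●●●○●○●●○●●●●●○●●
[8] ○○●●●●●●●●○○○●●●○
[9] ○○●○○○○○○●●○○●○●●
[10] ●○●●○○○○○●●●○●●●●
[11] ●●●●●○○○○●○●●●○○○
[12] ●○○○●●○○○●●●○●●○○
[13] ●●○○●●●○○●○●●●●●○
[14] ●●●○●○●●○●●●○○○●●
[15] ○○●●●●●●●●○●●○○●○
[16] ○○●○○○○○○●●●●●○●●
[17] ●○●●○○○○○●○○○●●●●
[18] ●●●●●○○○○●●○○●○○○
[19] ●○○○●●○○○●●●○●●○○

8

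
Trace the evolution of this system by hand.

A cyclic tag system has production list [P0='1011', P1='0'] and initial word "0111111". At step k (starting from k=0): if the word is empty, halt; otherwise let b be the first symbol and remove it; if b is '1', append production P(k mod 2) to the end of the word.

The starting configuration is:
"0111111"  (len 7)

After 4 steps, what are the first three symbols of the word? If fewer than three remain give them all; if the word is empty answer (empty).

111

[0] "0111111"  (len 7)
[1] "111111"  (len 6)
[2] "111110"  (len 6)
[3] "111101011"  (len 9)
[4] "111010110"  (len 9)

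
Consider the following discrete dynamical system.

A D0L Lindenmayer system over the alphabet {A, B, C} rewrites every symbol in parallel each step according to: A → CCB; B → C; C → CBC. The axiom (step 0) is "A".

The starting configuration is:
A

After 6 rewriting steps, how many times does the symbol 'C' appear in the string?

169

k=0  A
k=1  CCB
k=2  CBCCBCC
k=3  CBCCCBCCBCCCBCCBC
k=4  CBCCCBCCBCCBCCCBCCBCCCBCCBCCBCCCBCCBCCCBC
k=5  CBCCCBCCBCCBCCCBCCBCCCBCCBCCCBCCBCCBCCCBCCBCCCBCCBCCBCCCBCCBCCCBCCBCCCBCCBCCBCCCBCCBCCCBCCBCCBCCCBC
k=6  CBCCCBCCBCCBCCCBCCBCCCBCCBCCCBCCBCCBCCCBCCBCCCBCCBCCBCCCBC…CBCCCBCCBCCBCCCBCCBCCCBCCBCCBCCCBCCBCCCBCCBCCCBCCBCCBCCCBC  (len 239)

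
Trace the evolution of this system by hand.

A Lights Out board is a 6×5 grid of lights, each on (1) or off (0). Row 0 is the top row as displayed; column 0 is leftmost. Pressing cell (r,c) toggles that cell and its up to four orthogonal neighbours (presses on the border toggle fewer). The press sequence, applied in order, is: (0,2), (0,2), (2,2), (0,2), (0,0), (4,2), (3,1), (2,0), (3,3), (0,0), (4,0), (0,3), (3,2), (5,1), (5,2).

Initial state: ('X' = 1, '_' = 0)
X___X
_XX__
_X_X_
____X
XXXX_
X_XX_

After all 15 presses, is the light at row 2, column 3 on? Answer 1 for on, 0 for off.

1

[0] X___X
_XX__
_X_X_
____X
XXXX_
X_XX_
[1] XXXXX
_X___
_X_X_
____X
XXXX_
X_XX_
[2] X___X
_XX__
_X_X_
____X
XXXX_
X_XX_
[3] X___X
_X___
__X__
__X_X
XXXX_
X_XX_
[4] XXXXX
_XX__
__X__
__X_X
XXXX_
X_XX_
[5] __XXX
XXX__
__X__
__X_X
XXXX_
X_XX_
[6] __XXX
XXX__
__X__
____X
X____
X__X_
[7] __XXX
XXX__
_XX__
XXX_X
XX___
X__X_
[8] __XXX
_XX__
X_X__
_XX_X
XX___
X__X_
[9] __XXX
_XX__
X_XX_
_X_X_
XX_X_
X__X_
[10] XXXXX
XXX__
X_XX_
_X_X_
XX_X_
X__X_
[11] XXXXX
XXX__
X_XX_
XX_X_
___X_
___X_
[12] XX___
XXXX_
X_XX_
XX_X_
___X_
___X_
[13] XX___
XXXX_
X__X_
X_X__
__XX_
___X_
[14] XX___
XXXX_
X__X_
X_X__
_XXX_
XXXX_
[15] XX___
XXXX_
X__X_
X_X__
_X_X_
X____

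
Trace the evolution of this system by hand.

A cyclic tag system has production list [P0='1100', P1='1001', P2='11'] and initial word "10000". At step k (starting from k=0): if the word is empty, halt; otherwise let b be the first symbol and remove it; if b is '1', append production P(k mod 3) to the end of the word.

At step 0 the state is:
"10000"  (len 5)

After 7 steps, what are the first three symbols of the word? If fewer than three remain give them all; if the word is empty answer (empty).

001

0) "10000"  (len 5)
1) "00001100"  (len 8)
2) "0001100"  (len 7)
3) "001100"  (len 6)
4) "01100"  (len 5)
5) "1100"  (len 4)
6) "10011"  (len 5)
7) "00111100"  (len 8)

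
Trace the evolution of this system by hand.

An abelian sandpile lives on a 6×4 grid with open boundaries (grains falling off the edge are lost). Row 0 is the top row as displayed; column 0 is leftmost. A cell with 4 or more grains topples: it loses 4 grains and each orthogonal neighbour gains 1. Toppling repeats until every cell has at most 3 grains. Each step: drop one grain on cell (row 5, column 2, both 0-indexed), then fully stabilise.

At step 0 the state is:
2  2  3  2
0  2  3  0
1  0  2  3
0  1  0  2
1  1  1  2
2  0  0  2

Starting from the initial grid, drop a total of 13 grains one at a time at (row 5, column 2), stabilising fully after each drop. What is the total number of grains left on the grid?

k=0  2  2  3  2
0  2  3  0
1  0  2  3
0  1  0  2
1  1  1  2
2  0  0  2
k=1  2  2  3  2
0  2  3  0
1  0  2  3
0  1  0  2
1  1  1  2
2  0  1  2
k=2  2  2  3  2
0  2  3  0
1  0  2  3
0  1  0  2
1  1  1  2
2  0  2  2
k=3  2  2  3  2
0  2  3  0
1  0  2  3
0  1  0  2
1  1  1  2
2  0  3  2
k=4  2  2  3  2
0  2  3  0
1  0  2  3
0  1  0  2
1  1  2  2
2  1  0  3
k=5  2  2  3  2
0  2  3  0
1  0  2  3
0  1  0  2
1  1  2  2
2  1  1  3
k=6  2  2  3  2
0  2  3  0
1  0  2  3
0  1  0  2
1  1  2  2
2  1  2  3
k=7  2  2  3  2
0  2  3  0
1  0  2  3
0  1  0  2
1  1  2  2
2  1  3  3
k=8  2  2  3  2
0  2  3  0
1  0  2  3
0  1  0  2
1  1  3  3
2  2  1  0
k=9  2  2  3  2
0  2  3  0
1  0  2  3
0  1  0  2
1  1  3  3
2  2  2  0
k=10  2  2  3  2
0  2  3  0
1  0  2  3
0  1  0  2
1  1  3  3
2  2  3  0
k=11  2  2  3  2
0  2  3  0
1  0  2  3
0  1  1  3
1  2  1  0
2  3  1  2
k=12  2  2  3  2
0  2  3  0
1  0  2  3
0  1  1  3
1  2  1  0
2  3  2  2
k=13  2  2  3  2
0  2  3  0
1  0  2  3
0  1  1  3
1  2  1  0
2  3  3  2

39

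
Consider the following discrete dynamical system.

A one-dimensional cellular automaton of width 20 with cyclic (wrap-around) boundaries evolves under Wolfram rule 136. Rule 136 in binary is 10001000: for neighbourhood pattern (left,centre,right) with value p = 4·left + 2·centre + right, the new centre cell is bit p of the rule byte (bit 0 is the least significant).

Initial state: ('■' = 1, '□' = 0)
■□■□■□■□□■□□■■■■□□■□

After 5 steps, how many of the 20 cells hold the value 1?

0

gen 0: ■□■□■□■□□■□□■■■■□□■□
gen 1: □□□□□□□□□□□□■■■□□□□□
gen 2: □□□□□□□□□□□□■■□□□□□□
gen 3: □□□□□□□□□□□□■□□□□□□□
gen 4: □□□□□□□□□□□□□□□□□□□□
gen 5: □□□□□□□□□□□□□□□□□□□□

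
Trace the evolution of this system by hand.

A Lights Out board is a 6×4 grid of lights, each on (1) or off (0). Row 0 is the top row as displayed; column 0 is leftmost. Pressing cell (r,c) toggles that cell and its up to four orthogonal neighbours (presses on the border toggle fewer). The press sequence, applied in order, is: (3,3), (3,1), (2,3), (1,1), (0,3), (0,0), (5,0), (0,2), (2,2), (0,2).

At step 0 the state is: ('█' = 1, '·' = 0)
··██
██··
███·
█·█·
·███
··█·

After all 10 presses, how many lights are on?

0) ··██
██··
███·
█·█·
·███
··█·
1) ··██
██··
████
█··█
·██·
··█·
2) ··██
██··
█·██
·███
··█·
··█·
3) ··██
██·█
█···
·██·
··█·
··█·
4) ·███
··██
██··
·██·
··█·
··█·
5) ·█··
··█·
██··
·██·
··█·
··█·
6) █···
█·█·
██··
·██·
··█·
··█·
7) █···
█·█·
██··
·██·
█·█·
███·
8) ████
█···
██··
·██·
█·█·
███·
9) ████
█·█·
█·██
·█··
█·█·
███·
10) █···
█···
█·██
·█··
█·█·
███·

11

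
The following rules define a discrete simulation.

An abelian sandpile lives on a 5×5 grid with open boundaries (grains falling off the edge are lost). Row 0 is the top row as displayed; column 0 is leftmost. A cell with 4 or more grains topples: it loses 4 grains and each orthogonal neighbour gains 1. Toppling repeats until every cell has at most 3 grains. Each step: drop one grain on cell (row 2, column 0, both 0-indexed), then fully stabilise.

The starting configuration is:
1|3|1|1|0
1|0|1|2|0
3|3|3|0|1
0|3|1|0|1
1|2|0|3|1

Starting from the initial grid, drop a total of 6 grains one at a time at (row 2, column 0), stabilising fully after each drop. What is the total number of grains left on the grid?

36

0) 1|3|1|1|0
1|0|1|2|0
3|3|3|0|1
0|3|1|0|1
1|2|0|3|1
1) 1|3|1|1|0
2|1|2|2|0
1|2|0|1|1
2|0|3|0|1
1|3|0|3|1
2) 1|3|1|1|0
2|1|2|2|0
2|2|0|1|1
2|0|3|0|1
1|3|0|3|1
3) 1|3|1|1|0
2|1|2|2|0
3|2|0|1|1
2|0|3|0|1
1|3|0|3|1
4) 1|3|1|1|0
3|1|2|2|0
0|3|0|1|1
3|0|3|0|1
1|3|0|3|1
5) 1|3|1|1|0
3|1|2|2|0
1|3|0|1|1
3|0|3|0|1
1|3|0|3|1
6) 1|3|1|1|0
3|1|2|2|0
2|3|0|1|1
3|0|3|0|1
1|3|0|3|1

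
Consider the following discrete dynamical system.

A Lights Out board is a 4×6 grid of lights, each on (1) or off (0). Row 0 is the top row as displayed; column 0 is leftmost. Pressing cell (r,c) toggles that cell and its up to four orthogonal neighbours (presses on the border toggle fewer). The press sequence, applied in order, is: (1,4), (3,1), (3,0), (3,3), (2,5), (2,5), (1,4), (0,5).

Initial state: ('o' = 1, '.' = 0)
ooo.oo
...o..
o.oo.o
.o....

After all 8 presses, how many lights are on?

11

0) ooo.oo
...o..
o.oo.o
.o....
1) ooo..o
....oo
o.oooo
.o....
2) ooo..o
....oo
oooooo
o.o...
3) ooo..o
....oo
.ooooo
.oo...
4) ooo..o
....oo
.oo.oo
.o.oo.
5) ooo..o
....o.
.oo...
.o.ooo
6) ooo..o
....oo
.oo.oo
.o.oo.
7) ooo.oo
...o..
.oo..o
.o.oo.
8) ooo...
...o.o
.oo..o
.o.oo.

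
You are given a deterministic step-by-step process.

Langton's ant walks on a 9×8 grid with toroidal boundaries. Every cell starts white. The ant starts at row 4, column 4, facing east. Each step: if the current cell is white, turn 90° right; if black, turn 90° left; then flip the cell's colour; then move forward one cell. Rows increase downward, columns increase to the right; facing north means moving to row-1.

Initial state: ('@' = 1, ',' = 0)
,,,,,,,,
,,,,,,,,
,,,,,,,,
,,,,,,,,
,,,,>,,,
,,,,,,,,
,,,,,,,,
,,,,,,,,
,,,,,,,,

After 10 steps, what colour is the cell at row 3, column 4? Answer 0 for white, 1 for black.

0

0) ,,,,,,,,
,,,,,,,,
,,,,,,,,
,,,,,,,,
,,,,>,,,
,,,,,,,,
,,,,,,,,
,,,,,,,,
,,,,,,,,
1) ,,,,,,,,
,,,,,,,,
,,,,,,,,
,,,,,,,,
,,,,@,,,
,,,,v,,,
,,,,,,,,
,,,,,,,,
,,,,,,,,
2) ,,,,,,,,
,,,,,,,,
,,,,,,,,
,,,,,,,,
,,,,@,,,
,,,<@,,,
,,,,,,,,
,,,,,,,,
,,,,,,,,
3) ,,,,,,,,
,,,,,,,,
,,,,,,,,
,,,,,,,,
,,,^@,,,
,,,@@,,,
,,,,,,,,
,,,,,,,,
,,,,,,,,
4) ,,,,,,,,
,,,,,,,,
,,,,,,,,
,,,,,,,,
,,,@>,,,
,,,@@,,,
,,,,,,,,
,,,,,,,,
,,,,,,,,
5) ,,,,,,,,
,,,,,,,,
,,,,,,,,
,,,,^,,,
,,,@,,,,
,,,@@,,,
,,,,,,,,
,,,,,,,,
,,,,,,,,
6) ,,,,,,,,
,,,,,,,,
,,,,,,,,
,,,,@>,,
,,,@,,,,
,,,@@,,,
,,,,,,,,
,,,,,,,,
,,,,,,,,
7) ,,,,,,,,
,,,,,,,,
,,,,,,,,
,,,,@@,,
,,,@,v,,
,,,@@,,,
,,,,,,,,
,,,,,,,,
,,,,,,,,
8) ,,,,,,,,
,,,,,,,,
,,,,,,,,
,,,,@@,,
,,,@<@,,
,,,@@,,,
,,,,,,,,
,,,,,,,,
,,,,,,,,
9) ,,,,,,,,
,,,,,,,,
,,,,,,,,
,,,,^@,,
,,,@@@,,
,,,@@,,,
,,,,,,,,
,,,,,,,,
,,,,,,,,
10) ,,,,,,,,
,,,,,,,,
,,,,,,,,
,,,<,@,,
,,,@@@,,
,,,@@,,,
,,,,,,,,
,,,,,,,,
,,,,,,,,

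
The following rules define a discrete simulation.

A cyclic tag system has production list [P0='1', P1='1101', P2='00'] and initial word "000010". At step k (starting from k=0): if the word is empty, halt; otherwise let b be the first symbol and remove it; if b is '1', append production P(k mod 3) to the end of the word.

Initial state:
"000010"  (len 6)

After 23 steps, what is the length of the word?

17

[0] "000010"  (len 6)
[1] "00010"  (len 5)
[2] "0010"  (len 4)
[3] "010"  (len 3)
[4] "10"  (len 2)
[5] "01101"  (len 5)
[6] "1101"  (len 4)
[7] "1011"  (len 4)
[8] "0111101"  (len 7)
[9] "111101"  (len 6)
[10] "111011"  (len 6)
[11] "110111101"  (len 9)
[12] "1011110100"  (len 10)
[13] "0111101001"  (len 10)
[14] "111101001"  (len 9)
[15] "1110100100"  (len 10)
[16] "1101001001"  (len 10)
[17] "1010010011101"  (len 13)
[18] "01001001110100"  (len 14)
[19] "1001001110100"  (len 13)
[20] "0010011101001101"  (len 16)
[21] "010011101001101"  (len 15)
[22] "10011101001101"  (len 14)
[23] "00111010011011101"  (len 17)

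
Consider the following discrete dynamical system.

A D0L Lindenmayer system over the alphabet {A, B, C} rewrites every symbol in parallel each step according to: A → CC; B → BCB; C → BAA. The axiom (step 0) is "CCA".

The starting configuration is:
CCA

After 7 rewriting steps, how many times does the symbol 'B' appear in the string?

step 0: CCA
step 1: BAABAACC
step 2: BCBCCCCBCBCCCCBAABAA
step 3: BCBBAABCBBAABAABAABAABCBBAABCBBAABAABAABAABCBCCCCBCBCCCC
step 4: BCBBAABCBBCBCCCCBCBBAABCBBCBCCCCBCBCCCCBCBCCCCBCBCCCCBCBBA…CCBCBCCCCBCBCCCCBCBBAABCBBAABAABAABAABCBBAABCBBAABAABAABAA  (len 148)
step 5: BCBBAABCBBCBCCCCBCBBAABCBBCBBAABCBBAABAABAABAABCBBAABCBBCB…BCCCCBCBBAABCBBCBCCCCBCBBAABCBBCBCCCCBCBCCCCBCBCCCCBCBCCCC  (len 416)
step 6: BCBBAABCBBCBCCCCBCBBAABCBBCBBAABCBBAABAABAABAABCBBAABCBBCB…ABCBBAABAABAABAABCBBAABCBBAABAABAABAABCBBAABCBBAABAABAABAA  (len 1124)
step 7: BCBBAABCBBCBCCCCBCBBAABCBBCBBAABCBBAABAABAABAABCBBAABCBBCB…BCCCCBCBBAABCBBCBCCCCBCBBAABCBBCBCCCCBCBCCCCBCBCCCCBCBCCCC  (len 3144)

1366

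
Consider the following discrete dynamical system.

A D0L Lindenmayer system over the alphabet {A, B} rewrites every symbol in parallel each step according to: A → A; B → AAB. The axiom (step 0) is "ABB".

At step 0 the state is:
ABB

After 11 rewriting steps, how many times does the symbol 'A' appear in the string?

gen 0: ABB
gen 1: AAABAAB
gen 2: AAAAABAAAAB
gen 3: AAAAAAABAAAAAAB
gen 4: AAAAAAAAABAAAAAAAAB
gen 5: AAAAAAAAAAABAAAAAAAAAAB
gen 6: AAAAAAAAAAAAABAAAAAAAAAAAAB
gen 7: AAAAAAAAAAAAAAABAAAAAAAAAAAAAAB
gen 8: AAAAAAAAAAAAAAAAABAAAAAAAAAAAAAAAAB
gen 9: AAAAAAAAAAAAAAAAAAABAAAAAAAAAAAAAAAAAAB
gen 10: AAAAAAAAAAAAAAAAAAAAABAAAAAAAAAAAAAAAAAAAAB
gen 11: AAAAAAAAAAAAAAAAAAAAAAABAAAAAAAAAAAAAAAAAAAAAAB

45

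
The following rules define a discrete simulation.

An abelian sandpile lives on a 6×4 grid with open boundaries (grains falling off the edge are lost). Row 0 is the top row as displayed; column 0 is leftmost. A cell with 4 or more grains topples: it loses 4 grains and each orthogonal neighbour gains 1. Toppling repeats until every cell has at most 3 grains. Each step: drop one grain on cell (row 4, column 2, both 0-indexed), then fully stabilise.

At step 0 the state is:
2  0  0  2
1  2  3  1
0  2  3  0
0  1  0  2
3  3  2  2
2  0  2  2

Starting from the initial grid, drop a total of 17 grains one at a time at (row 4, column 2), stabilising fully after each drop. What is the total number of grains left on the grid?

41

gen 0: 2  0  0  2
1  2  3  1
0  2  3  0
0  1  0  2
3  3  2  2
2  0  2  2
gen 1: 2  0  0  2
1  2  3  1
0  2  3  0
0  1  0  2
3  3  3  2
2  0  2  2
gen 2: 2  0  0  2
1  2  3  1
0  2  3  0
1  2  1  2
0  1  1  3
3  1  3  2
gen 3: 2  0  0  2
1  2  3  1
0  2  3  0
1  2  1  2
0  1  2  3
3  1  3  2
gen 4: 2  0  0  2
1  2  3  1
0  2  3  0
1  2  1  2
0  1  3  3
3  1  3  2
gen 5: 2  0  0  2
1  2  3  1
0  2  3  0
1  2  2  3
0  2  2  1
3  2  1  0
gen 6: 2  0  0  2
1  2  3  1
0  2  3  0
1  2  2  3
0  2  3  1
3  2  1  0
gen 7: 2  0  0  2
1  2  3  1
0  2  3  0
1  2  3  3
0  3  0  2
3  2  2  0
gen 8: 2  0  0  2
1  2  3  1
0  2  3  0
1  2  3  3
0  3  1  2
3  2  2  0
gen 9: 2  0  0  2
1  2  3  1
0  2  3  0
1  2  3  3
0  3  2  2
3  2  2  0
gen 10: 2  0  0  2
1  2  3  1
0  2  3  0
1  2  3  3
0  3  3  2
3  2  2  0
gen 11: 2  1  1  2
2  0  1  2
1  1  2  2
2  1  3  1
1  1  3  0
3  3  3  1
gen 12: 2  1  1  2
2  0  1  2
1  1  3  2
2  2  0  2
2  3  2  1
0  1  1  2
gen 13: 2  1  1  2
2  0  1  2
1  1  3  2
2  2  0  2
2  3  3  1
0  1  1  2
gen 14: 2  1  1  2
2  0  1  2
1  1  3  2
2  3  1  2
3  0  1  2
0  2  2  2
gen 15: 2  1  1  2
2  0  1  2
1  1  3  2
2  3  1  2
3  0  2  2
0  2  2  2
gen 16: 2  1  1  2
2  0  1  2
1  1  3  2
2  3  1  2
3  0  3  2
0  2  2  2
gen 17: 2  1  1  2
2  0  1  2
1  1  3  2
2  3  2  2
3  1  0  3
0  2  3  2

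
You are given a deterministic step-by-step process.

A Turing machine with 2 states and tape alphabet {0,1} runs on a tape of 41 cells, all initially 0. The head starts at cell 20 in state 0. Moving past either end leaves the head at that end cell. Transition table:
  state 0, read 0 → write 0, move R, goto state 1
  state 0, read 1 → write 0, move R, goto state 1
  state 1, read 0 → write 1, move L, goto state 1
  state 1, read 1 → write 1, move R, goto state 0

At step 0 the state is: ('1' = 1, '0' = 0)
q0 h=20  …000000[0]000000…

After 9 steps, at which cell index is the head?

13

0) q0 h=20  …000000[0]000000…
1) q1 h=21  …000000[0]000000…
2) q1 h=20  …000000[0]100000…
3) q1 h=19  …000000[0]110000…
4) q1 h=18  …000000[0]111000…
5) q1 h=17  …000000[0]111100…
6) q1 h=16  …000000[0]111110…
7) q1 h=15  …000000[0]111111…
8) q1 h=14  …000000[0]111111…
9) q1 h=13  …000000[0]111111…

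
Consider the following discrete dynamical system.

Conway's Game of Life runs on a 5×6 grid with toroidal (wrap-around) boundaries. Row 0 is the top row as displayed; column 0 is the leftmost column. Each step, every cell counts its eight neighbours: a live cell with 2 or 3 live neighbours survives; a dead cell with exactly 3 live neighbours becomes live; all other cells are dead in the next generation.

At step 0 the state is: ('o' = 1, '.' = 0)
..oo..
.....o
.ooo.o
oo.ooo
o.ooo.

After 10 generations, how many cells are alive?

t=0: ..oo..
.....o
.ooo.o
oo.ooo
o.ooo.
t=1: .oo..o
oo....
.o.o..
......
o.....
t=2: ..o..o
......
ooo...
......
oo....
t=3: oo....
o.o...
.o....
..o...
oo....
t=4: ..o..o
o.o...
.oo...
o.o...
o.o...
t=5: o.oo.o
o.oo..
o.oo..
o.oo..
o.oo.o
t=6: ......
o.....
o...oo
o.....
......
t=7: ......
o.....
oo....
o.....
......
t=8: ......
oo....
oo...o
oo....
......
t=9: ......
.o...o
..o..o
.o...o
......
t=10: ......
o.....
.oo.oo
o.....
......

6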